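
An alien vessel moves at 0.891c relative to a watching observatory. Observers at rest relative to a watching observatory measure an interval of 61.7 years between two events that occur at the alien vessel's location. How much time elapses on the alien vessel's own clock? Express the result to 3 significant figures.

With β = 0.891, γ = 1/√(1 − 0.891²) = 1/√0.206119 = 2.2026.
The alien vessel's clock runs slow as seen from a watching observatory, so Δτ = Δt/γ = 61.7/2.2026 = 28.0 years.

28.0 years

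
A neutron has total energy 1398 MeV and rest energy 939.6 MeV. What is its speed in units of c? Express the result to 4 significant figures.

0.7405c

γ = E/(mc²) = 1398/939.6 = 1.4879.
β = √(1 − 1/γ²) = √(1 − 0.451703) = √0.548297 = 0.7405.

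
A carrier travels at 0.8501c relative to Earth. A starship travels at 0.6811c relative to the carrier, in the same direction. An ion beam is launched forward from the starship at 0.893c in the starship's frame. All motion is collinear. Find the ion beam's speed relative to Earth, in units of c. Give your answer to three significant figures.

First combine the ion beam and starship (S''→S'): u₁ = (0.893 + 0.6811)/(1 + 0.893×0.6811) = 1.5741/1.6082223 = 0.97878.
Then combine with the carrier (S'→S): u = (0.97878 + 0.8501)/(1 + 0.97878×0.8501) = 1.82888/1.832060878 = 0.99826.

0.998c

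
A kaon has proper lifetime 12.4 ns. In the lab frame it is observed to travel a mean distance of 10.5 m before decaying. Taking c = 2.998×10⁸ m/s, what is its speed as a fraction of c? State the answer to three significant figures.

0.943c

Lab distance = (lab lifetime)·v = γτ·βc, so βγ = d/(cτ) = 10.50/(2.998×10⁸ × 1.240×10^-8) = 2.8245.
With βγ = 2.8245: γ² = 1 + (βγ)² = 8.9778, and β = (βγ)/γ = 2.8245/2.9963 = 0.943.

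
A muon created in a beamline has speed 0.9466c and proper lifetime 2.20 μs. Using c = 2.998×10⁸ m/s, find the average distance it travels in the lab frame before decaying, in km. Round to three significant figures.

1.94 km

γ = 1/√(1 − β²) = 1/√(1 − 0.89605156) = 1/√0.10394844 = 1/0.32241 = 3.1016.
Lab-frame lifetime: Δt = γτ = 3.1016 × 2.20 μs = 6.8235 μs.
Distance: d = vΔt = 0.9466 × 2.998×10⁸ m/s × 6.8235×10^-6 s = 1940 m = 1.94 km.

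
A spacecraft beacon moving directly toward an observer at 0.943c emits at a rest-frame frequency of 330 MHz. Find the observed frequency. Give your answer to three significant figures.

Relativistic Doppler (source moving toward): f_obs = f_src · √((1+β)/(1−β)).
With β = 0.943: factor = √(1.943/0.057) = 5.8385.
f_obs = 330 × 5.8385 = 1930 MHz.

1930 MHz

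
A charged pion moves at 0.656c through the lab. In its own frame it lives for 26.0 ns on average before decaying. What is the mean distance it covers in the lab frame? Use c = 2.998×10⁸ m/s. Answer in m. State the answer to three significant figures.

6.77 m

β² = 0.430336, so γ = 1/√0.569664 = 1.3249.
Lab-frame lifetime: Δt = γτ = 1.3249 × 26.0 ns = 34.447 ns.
Distance: d = vΔt = 0.656 × 2.998×10⁸ m/s × 3.4447×10^-8 s = 6.77 m.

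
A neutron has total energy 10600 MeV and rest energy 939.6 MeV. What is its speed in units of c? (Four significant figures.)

0.9961c

Total energy E = γmc² gives γ = 10600/939.6 = 11.281.
Hence β = √(1 − 1/γ²) = √(1 − 0.00785787) = √0.99214213 = 0.9961.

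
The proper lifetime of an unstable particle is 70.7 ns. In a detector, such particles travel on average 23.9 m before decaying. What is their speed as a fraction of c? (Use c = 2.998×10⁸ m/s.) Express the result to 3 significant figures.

Lab distance = (lab lifetime)·v = γτ·βc, so βγ = d/(cτ) = 23.90/(2.998×10⁸ × 7.070×10^-8) = 1.1276.
With βγ = 1.1276: γ² = 1 + (βγ)² = 2.27148, and β = (βγ)/γ = 1.1276/1.50714 = 0.748.

0.748c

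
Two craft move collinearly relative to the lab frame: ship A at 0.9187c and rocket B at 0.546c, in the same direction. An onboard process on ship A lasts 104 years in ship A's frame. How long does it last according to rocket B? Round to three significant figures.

157 years

The velocity of ship A relative to rocket B is (0.9187 − 0.546)c / (1 − 0.9187×0.546) = 0.74781c; relative speed 0.74781c.
At |u| = 0.74781c, γ = (1 − 0.55922)^(−1/2) = 1.5062.
The clock on ship A records proper time, so rocket B measures Δt = γΔτ = 1.5062 × 104 = 157 years.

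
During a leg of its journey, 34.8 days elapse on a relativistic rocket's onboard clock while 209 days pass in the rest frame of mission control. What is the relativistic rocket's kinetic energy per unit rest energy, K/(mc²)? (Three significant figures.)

The time-dilation ratio gives γ = 209/34.8 = 6.00575.
Since K = (γ−1)mc², K/(mc²) = 6.00575 − 1 = 5.01.

5.01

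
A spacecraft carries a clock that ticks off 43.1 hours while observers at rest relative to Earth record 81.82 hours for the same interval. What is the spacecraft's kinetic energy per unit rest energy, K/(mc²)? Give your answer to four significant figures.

0.8984

The time-dilation ratio gives γ = 81.82/43.1 = 1.89838.
K/(mc²) = γ − 1 = 1.89838 − 1 = 0.8984.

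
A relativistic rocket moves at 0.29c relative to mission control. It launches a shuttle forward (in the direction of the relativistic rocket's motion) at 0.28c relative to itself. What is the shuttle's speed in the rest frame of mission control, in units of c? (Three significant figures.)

Relativistic velocity addition: u = (u' + v)/(1 + u'v/c²), with u' = 0.28c and v = 0.29c.
Numerator: 0.28 + 0.29 = 0.57. Denominator: 1 + (0.28)(0.29) = 1.0812.
u = 0.57/1.0812 = 0.52719, so the speed is 0.527c.

0.527c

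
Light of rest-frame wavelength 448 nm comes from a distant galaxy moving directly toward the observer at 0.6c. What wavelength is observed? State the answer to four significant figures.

Relativistic Doppler for wavelength: λ_obs = λ_src · √((1−β)/(1+β)).
With β = 0.6: factor = √(0.4/1.6) = 0.5.
λ_obs = 448 × 0.5 = 224.0 nm.

224.0 nm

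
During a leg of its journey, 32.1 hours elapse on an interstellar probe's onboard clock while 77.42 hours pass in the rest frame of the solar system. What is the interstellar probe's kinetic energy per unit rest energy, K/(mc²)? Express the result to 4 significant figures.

1.412

The time-dilation ratio gives γ = 77.42/32.1 = 2.41184.
K/(mc²) = γ − 1 = 2.41184 − 1 = 1.412.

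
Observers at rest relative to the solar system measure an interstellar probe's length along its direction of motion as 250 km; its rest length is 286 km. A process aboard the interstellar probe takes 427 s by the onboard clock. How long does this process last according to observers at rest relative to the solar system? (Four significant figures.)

From L = L₀/γ: γ = 286/250 = 1.144.
Δt = γΔτ = 1.144 × 427 = 488.5 s.

488.5 s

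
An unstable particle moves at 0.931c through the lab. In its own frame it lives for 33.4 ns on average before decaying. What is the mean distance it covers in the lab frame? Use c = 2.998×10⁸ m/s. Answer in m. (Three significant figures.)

γ = 1/√(1 − β²) = 1/√(1 − 0.866761) = 1/√0.133239 = 1/0.365019 = 2.7396.
Lab-frame lifetime: Δt = γτ = 2.7396 × 33.4 ns = 91.503 ns.
Distance: d = vΔt = 0.931 × 2.998×10⁸ m/s × 9.1503×10^-8 s = 25.5 m.

25.5 m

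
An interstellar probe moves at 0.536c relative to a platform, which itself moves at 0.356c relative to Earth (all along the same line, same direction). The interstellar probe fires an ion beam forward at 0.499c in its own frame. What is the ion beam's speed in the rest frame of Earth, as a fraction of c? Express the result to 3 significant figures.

0.908c

Compose velocities in two stages. Stage 1 (into S'): u₁ = (0.499+0.536)/(1+0.499×0.536) = 0.81659.
Stage 2 (into S): u = (0.81659+0.356)/(1+0.81659×0.356) = 0.90849, so the speed is 0.908c.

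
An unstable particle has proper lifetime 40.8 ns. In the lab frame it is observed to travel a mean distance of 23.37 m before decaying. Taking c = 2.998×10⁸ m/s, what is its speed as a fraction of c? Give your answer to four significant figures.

d = βγcτ ⇒ βγ = d/(cτ) = 23.37 m / (12.23184 m) = 1.9106.
β = (βγ)/√(1+(βγ)²) = 1.9106/√4.65039 = 0.8860.

0.8860c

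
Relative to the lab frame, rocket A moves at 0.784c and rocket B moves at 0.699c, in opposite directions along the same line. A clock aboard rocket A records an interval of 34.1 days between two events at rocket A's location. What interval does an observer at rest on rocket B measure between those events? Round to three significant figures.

Transform rocket A's velocity into rocket B's frame: (0.784 + 0.699)/(1 + 0.784·0.699) = 1.483/1.548016, so the relative speed is 0.958c.
At |u| = 0.958c, γ = (1 − 0.917764)^(−1/2) = 3.4871.
The clock on rocket A records proper time, so rocket B measures Δt = γΔτ = 3.4871 × 34.1 = 119 days.

119 days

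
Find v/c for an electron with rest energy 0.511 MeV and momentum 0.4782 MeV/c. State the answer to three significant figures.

βγ = pc/(mc²) = 0.4782/0.511 = 0.93581.
Since γ² = 1 + (βγ)² = 1.87574, γ = √1.87574 = 1.36958, and β = (βγ)/γ = 0.93581/1.36958 = 0.683.

0.683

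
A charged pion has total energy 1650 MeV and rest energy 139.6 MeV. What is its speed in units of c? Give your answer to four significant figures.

0.9964c

γ = E/(mc²) = 1650/139.6 = 11.819.
β = √(1 − 1/γ²) = √(1 − 0.00715877) = √0.99284123 = 0.9964.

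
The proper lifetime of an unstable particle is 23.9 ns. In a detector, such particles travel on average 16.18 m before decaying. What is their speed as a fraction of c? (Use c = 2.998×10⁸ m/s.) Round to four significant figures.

Lab distance = (lab lifetime)·v = γτ·βc, so βγ = d/(cτ) = 16.18/(2.998×10⁸ × 2.390×10^-8) = 2.2581.
With βγ = 2.2581: γ² = 1 + (βγ)² = 6.09902, and β = (βγ)/γ = 2.2581/2.46962 = 0.9144.

0.9144c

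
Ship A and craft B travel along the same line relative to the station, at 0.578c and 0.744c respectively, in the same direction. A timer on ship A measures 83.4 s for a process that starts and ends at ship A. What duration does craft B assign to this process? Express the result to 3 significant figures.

87.2 s

The velocity of ship A relative to craft B is (0.578 − 0.744)c / (1 − 0.578×0.744) = −0.29124c; relative speed 0.29124c.
γ for this relative speed: γ = 1/√(1 − 0.0848207) = 1.0453.
The clock on ship A records proper time, so craft B measures Δt = γΔτ = 1.0453 × 83.4 = 87.2 s.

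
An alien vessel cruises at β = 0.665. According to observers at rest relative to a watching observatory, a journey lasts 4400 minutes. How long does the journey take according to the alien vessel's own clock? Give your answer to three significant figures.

3290 minutes

With β = 0.665, γ = 1/√(1 − 0.665²) = 1/√0.557775 = 1.339.
The moving clock records proper time: Δτ = Δt/γ = 4400/1.339 = 3290 minutes.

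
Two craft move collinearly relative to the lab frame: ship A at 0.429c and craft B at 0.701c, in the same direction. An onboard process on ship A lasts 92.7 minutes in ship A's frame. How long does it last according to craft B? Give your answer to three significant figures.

Transform ship A's velocity into craft B's frame: (0.429 − 0.701)/(1 − 0.429·0.701) = −0.272/0.699271, so the relative speed is 0.38898c.
At |u| = 0.38898c, γ = (1 − 0.151305)^(−1/2) = 1.0855.
The clock on ship A records proper time, so craft B measures Δt = γΔτ = 1.0855 × 92.7 = 101 minutes.

101 minutes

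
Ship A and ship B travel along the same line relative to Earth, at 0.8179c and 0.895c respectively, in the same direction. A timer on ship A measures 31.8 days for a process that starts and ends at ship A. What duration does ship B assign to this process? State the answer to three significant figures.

33.2 days

Speed of ship A in ship B's frame: u = (v_A − v_B)/(1 − v_A v_B/c²) = (0.8179 − 0.895)/(1 − 0.8179×0.895) = −0.0771/0.2679795 = −0.28771; |u| = 0.28771c.
γ for this relative speed: γ = 1/√(1 − 0.082777) = 1.0441.
Ship A's interval is proper; time dilation gives Δt_B = γΔτ = 1.0441 × 31.8 days = 33.2 days.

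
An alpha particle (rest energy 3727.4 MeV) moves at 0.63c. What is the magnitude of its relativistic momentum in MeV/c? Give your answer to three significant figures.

3020 MeV/c

With β = 0.63, γ = 1/√(1 − 0.63²) = 1/√0.6031 = 1.2877.
Momentum: p = γβ·mc = 1.2877 × 0.63 × 3727.4 MeV/c = 3020 MeV/c.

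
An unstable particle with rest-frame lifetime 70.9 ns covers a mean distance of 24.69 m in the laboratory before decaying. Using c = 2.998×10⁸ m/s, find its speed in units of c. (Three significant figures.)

0.758c

d = βγcτ ⇒ βγ = d/(cτ) = 24.69 m / (21.25582 m) = 1.1616.
β = (βγ)/√(1+(βγ)²) = 1.1616/√2.34931 = 0.758.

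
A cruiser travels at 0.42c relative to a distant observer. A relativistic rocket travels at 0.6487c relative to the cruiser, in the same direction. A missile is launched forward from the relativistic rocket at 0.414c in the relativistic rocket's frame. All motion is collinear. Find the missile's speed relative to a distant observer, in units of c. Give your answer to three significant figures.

First combine the missile and relativistic rocket (S''→S'): u₁ = (0.414 + 0.6487)/(1 + 0.414×0.6487) = 1.0627/1.2685618 = 0.83772.
Then combine with the cruiser (S'→S): u = (0.83772 + 0.42)/(1 + 0.83772×0.42) = 1.25772/1.3518424 = 0.93037.

0.930c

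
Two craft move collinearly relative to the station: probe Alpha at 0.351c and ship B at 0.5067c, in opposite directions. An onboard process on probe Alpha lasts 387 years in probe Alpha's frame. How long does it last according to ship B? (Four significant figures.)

564.7 years

Speed of probe Alpha in ship B's frame: u = (v_A + v_B)/(1 + v_A v_B/c²) = (0.351 + 0.5067)/(1 + 0.351×0.5067) = 0.8577/1.1778517 = 0.72819; |u| = 0.72819c.
At |u| = 0.72819c, γ = (1 − 0.530261)^(−1/2) = 1.4591.
Probe Alpha's interval is proper; time dilation gives Δt_B = γΔτ = 1.4591 × 387 years = 564.7 years.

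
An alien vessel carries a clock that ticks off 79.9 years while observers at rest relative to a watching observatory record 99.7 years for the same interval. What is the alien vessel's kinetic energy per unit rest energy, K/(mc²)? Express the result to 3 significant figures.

From Δt = γΔτ: γ = 99.7/79.9 = 1.24781.
K/(mc²) = γ − 1 = 1.24781 − 1 = 0.248.

0.248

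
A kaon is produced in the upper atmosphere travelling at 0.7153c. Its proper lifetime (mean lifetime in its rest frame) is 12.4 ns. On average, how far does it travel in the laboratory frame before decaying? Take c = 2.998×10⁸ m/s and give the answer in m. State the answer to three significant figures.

3.81 m

γ = 1/√(1 − β²) = 1/√(1 − 0.51165409) = 1/√0.48834591 = 1/0.698818 = 1.431.
Lab-frame lifetime: Δt = γτ = 1.431 × 12.4 ns = 17.744 ns.
Distance: d = vΔt = 0.7153 × 2.998×10⁸ m/s × 1.7744×10^-8 s = 3.81 m.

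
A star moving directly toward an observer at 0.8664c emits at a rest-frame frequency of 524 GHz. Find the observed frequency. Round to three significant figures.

Relativistic Doppler (source moving toward): f_obs = f_src · √((1+β)/(1−β)).
With β = 0.8664: factor = √(1.8664/0.1336) = 3.7377.
f_obs = 524 × 3.7377 = 1960 GHz.

1960 GHz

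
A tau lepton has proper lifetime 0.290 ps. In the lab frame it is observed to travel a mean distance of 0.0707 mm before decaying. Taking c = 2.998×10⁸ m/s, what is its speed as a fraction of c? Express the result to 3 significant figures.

d = βγcτ ⇒ βγ = d/(cτ) = 7.070×10^-5 m / (8.6942×10^-5 m) = 0.81319.
β = (βγ)/√(1+(βγ)²) = 0.81319/√1.661278 = 0.631.

0.631c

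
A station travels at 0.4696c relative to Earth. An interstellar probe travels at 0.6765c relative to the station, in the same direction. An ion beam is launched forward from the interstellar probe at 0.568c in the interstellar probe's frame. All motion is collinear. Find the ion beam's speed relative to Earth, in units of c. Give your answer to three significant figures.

First combine the ion beam and interstellar probe (S''→S'): u₁ = (0.568 + 0.6765)/(1 + 0.568×0.6765) = 1.2445/1.384252 = 0.89904.
Then combine with the station (S'→S): u = (0.89904 + 0.4696)/(1 + 0.89904×0.4696) = 1.36864/1.422189184 = 0.96235.

0.962c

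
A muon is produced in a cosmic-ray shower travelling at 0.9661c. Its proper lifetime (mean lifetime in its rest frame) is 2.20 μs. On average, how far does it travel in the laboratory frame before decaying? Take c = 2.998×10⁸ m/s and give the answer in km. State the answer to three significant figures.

γ = 1/√(1 − β²) = 1/√(1 − 0.93334921) = 1/√0.06665079 = 1/0.258168 = 3.8734.
Lab-frame lifetime: Δt = γτ = 3.8734 × 2.20 μs = 8.5215 μs.
Distance: d = vΔt = 0.9661 × 2.998×10⁸ m/s × 8.5215×10^-6 s = 2470 m = 2.47 km.

2.47 km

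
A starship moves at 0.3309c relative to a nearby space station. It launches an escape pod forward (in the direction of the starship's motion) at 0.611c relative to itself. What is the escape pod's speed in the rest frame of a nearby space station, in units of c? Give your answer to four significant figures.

0.7835c

In units of c, u = (u' + v)/(1 + u'v) with u' = 0.611 and v = 0.3309.
Numerator: 0.611 + 0.3309 = 0.9419. Denominator: 1 + (0.611)(0.3309) = 1.2021799.
u = 0.9419/1.2021799 = 0.78349, so the speed is 0.7835c.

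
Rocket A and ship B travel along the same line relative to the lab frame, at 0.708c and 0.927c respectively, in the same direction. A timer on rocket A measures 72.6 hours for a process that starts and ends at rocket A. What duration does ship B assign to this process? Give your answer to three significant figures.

The velocity of rocket A relative to ship B is (0.708 − 0.927)c / (1 − 0.708×0.927) = −0.63721c; relative speed 0.63721c.
At |u| = 0.63721c, γ = (1 − 0.406037)^(−1/2) = 1.2975.
The clock on rocket A records proper time, so ship B measures Δt = γΔτ = 1.2975 × 72.6 = 94.2 hours.

94.2 hours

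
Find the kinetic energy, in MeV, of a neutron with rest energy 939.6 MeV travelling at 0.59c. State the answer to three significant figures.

Lorentz factor: γ = (1 − 0.3481)^(−1/2) = 1.23854.
Kinetic energy: K = (γ − 1)mc² = (1.23854 − 1) × 939.6 MeV = 0.23854 × 939.6 = 224 MeV.

224 MeV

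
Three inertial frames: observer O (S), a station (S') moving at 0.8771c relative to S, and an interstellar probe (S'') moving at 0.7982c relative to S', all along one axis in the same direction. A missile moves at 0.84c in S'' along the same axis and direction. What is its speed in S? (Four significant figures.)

Apply u = (u'+v)/(1+u'v) twice. Missile in the station frame: (0.84+0.7982)/(1+0.84·0.7982) = 1.6382/1.670488 = 0.98067c.
That velocity, transformed to the rest frame of observer O: (0.98067+0.8771)/(1+0.98067·0.8771) = 1.85777/1.860145657 = 0.99872c.

0.9987c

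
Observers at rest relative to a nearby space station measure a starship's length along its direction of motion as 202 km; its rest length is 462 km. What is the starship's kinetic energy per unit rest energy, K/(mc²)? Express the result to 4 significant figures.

γ = L₀/L = 462/202 = 2.28713.
Since K = (γ−1)mc², K/(mc²) = 2.28713 − 1 = 1.287.

1.287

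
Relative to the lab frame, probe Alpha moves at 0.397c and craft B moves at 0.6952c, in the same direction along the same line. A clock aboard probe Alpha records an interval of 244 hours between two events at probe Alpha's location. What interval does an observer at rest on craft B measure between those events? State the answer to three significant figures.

Transform probe Alpha's velocity into craft B's frame: (0.397 − 0.6952)/(1 − 0.397·0.6952) = −0.2982/0.7240056, so the relative speed is 0.41188c.
γ for this relative speed: γ = 1/√(1 − 0.169645) = 1.0974.
The clock on probe Alpha records proper time, so craft B measures Δt = γΔτ = 1.0974 × 244 = 268 hours.

268 hours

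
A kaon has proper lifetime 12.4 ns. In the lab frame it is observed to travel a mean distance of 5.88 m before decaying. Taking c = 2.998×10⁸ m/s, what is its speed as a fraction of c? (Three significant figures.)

0.845c

d = βγcτ ⇒ βγ = d/(cτ) = 5.880 m / (3.71752 m) = 1.5817.
β = (βγ)/√(1+(βγ)²) = 1.5817/√3.50177 = 0.845.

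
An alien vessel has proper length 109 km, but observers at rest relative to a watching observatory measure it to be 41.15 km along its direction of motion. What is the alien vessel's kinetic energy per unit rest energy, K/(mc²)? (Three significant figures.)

Length contraction gives γ = L₀/L = 109/41.15 = 2.64885.
Since K = (γ−1)mc², K/(mc²) = 2.64885 − 1 = 1.65.

1.65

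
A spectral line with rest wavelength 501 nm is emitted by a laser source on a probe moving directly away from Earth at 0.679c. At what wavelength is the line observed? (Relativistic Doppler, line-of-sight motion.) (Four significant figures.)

Relativistic Doppler for wavelength: λ_obs = λ_src · √((1+β)/(1−β)).
With β = 0.679: factor = √(1.679/0.321) = 2.287.
λ_obs = 501 × 2.287 = 1146 nm.

1146 nm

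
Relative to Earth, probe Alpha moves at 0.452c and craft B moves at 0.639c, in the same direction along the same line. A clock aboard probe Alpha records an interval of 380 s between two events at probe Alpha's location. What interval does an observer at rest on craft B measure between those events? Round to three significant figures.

394 s

The velocity of probe Alpha relative to craft B is (0.452 − 0.639)c / (1 − 0.452×0.639) = −0.26295c; relative speed 0.26295c.
γ for this relative speed: γ = 1/√(1 − 0.0691427) = 1.0365.
The clock on probe Alpha records proper time, so craft B measures Δt = γΔτ = 1.0365 × 380 = 394 s.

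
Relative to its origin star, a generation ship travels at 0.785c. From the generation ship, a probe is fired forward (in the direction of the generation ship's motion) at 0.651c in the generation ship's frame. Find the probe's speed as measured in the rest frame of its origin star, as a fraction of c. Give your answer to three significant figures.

Relativistic velocity addition: u = (u' + v)/(1 + u'v/c²), with u' = 0.651c and v = 0.785c.
Numerator: 0.651 + 0.785 = 1.436. Denominator: 1 + (0.651)(0.785) = 1.511035.
u = 1.436/1.511035 = 0.95034, so the speed is 0.950c.

0.950c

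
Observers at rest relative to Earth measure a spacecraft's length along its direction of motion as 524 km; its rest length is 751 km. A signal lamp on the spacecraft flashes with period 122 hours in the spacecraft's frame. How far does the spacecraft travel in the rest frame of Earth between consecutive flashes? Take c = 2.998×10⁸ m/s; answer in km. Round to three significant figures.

From L = L₀/γ: γ = 751/524 = 1.43321.
β = √(1 − 1/γ²) = 0.71636. Lab-frame period = γτ = 1.43321×122 hours = 174.85 hours. Distance = βc × γτ = 0.71636 × 2.998×10⁸ m/s × 629460 s = 1.3519×10^14 m = 1.35×10^11 km.

1.35×10^11 km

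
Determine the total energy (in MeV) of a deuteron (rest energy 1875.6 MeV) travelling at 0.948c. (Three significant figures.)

5890 MeV

γ = 1/√(1 − β²) = 1/√(1 − 0.898704) = 1/√0.101296 = 1/0.31827 = 3.142.
Total energy: E = γmc² = 3.142 × 1875.6 MeV = 5890 MeV.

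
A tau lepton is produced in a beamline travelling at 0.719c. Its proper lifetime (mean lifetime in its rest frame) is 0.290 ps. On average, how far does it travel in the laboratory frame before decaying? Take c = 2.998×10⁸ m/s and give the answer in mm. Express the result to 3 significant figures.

With β = 0.719, γ = 1/√(1 − 0.719²) = 1/√0.483039 = 1.4388.
Lab-frame lifetime: Δt = γτ = 1.4388 × 0.290 ps = 0.41725 ps.
Distance: d = vΔt = 0.719 × 2.998×10⁸ m/s × 4.1725×10^-13 s = 8.99×10^-5 m = 0.0899 mm.

0.0899 mm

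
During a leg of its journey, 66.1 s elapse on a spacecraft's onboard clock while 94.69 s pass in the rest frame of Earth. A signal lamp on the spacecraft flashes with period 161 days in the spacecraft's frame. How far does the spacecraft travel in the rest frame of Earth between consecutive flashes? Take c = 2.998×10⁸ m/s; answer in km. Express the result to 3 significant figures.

4.28×10^12 km

The time-dilation ratio gives γ = 94.69/66.1 = 1.43253.
β = √(1 − 1/γ²) = 0.71603. Lab-frame period = γτ = 1.43253×161 days = 230.64 days. Distance = βc × γτ = 0.71603 × 2.998×10⁸ m/s × 19927296 s = 4.2777×10^15 m = 4.28×10^12 km.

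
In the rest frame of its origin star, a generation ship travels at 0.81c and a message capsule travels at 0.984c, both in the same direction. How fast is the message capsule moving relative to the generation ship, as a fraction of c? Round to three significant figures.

Transform to the generation ship's frame: u' = (u − v)/(1 − uv/c²).
u' = (0.984 − 0.81)/(1 − 0.984×0.81) = 0.174/0.20296 = 0.85731.
Speed in the generation ship's frame: 0.857c (in the same direction).

0.857c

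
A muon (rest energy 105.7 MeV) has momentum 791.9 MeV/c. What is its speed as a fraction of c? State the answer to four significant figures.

pc/(mc²) = 791.9/105.7 = 7.492 = βγ = β/√(1−β²).
So β² = x²/(1 + x²) with x = 7.492: x² = 56.1301, β² = 56.1301/57.1301 = 0.982496, β = 0.9912.

0.9912c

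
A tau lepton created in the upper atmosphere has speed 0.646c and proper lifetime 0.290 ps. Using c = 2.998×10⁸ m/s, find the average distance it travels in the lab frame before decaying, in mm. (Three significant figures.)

0.0736 mm

β² = 0.417316, so γ = 1/√0.582684 = 1.31.
Lab-frame lifetime: Δt = γτ = 1.31 × 0.290 ps = 0.3799 ps.
Distance: d = vΔt = 0.646 × 2.998×10⁸ m/s × 3.7990×10^-13 s = 7.36×10^-5 m = 0.0736 mm.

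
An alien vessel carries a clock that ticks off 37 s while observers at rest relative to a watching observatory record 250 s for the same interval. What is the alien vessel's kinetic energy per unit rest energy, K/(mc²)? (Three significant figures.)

γ = Δt/Δτ = 250/37 = 6.75676.
Since K = (γ−1)mc², K/(mc²) = 6.75676 − 1 = 5.76.

5.76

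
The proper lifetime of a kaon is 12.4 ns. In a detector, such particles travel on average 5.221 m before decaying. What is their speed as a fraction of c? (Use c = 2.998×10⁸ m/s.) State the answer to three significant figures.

0.815c

d = βγcτ ⇒ βγ = d/(cτ) = 5.221 m / (3.71752 m) = 1.4044.
β = (βγ)/√(1+(βγ)²) = 1.4044/√2.97234 = 0.815.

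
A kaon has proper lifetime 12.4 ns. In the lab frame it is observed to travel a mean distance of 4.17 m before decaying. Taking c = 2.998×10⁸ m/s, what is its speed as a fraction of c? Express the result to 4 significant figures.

0.7464c

Lab distance = (lab lifetime)·v = γτ·βc, so βγ = d/(cτ) = 4.170/(2.998×10⁸ × 1.240×10^-8) = 1.1217.
With βγ = 1.1217: γ² = 1 + (βγ)² = 2.25821, and β = (βγ)/γ = 1.1217/1.50273 = 0.7464.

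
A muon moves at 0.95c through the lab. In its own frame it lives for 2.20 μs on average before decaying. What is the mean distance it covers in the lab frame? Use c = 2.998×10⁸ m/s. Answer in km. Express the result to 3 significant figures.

2.01 km

γ = 1/√(1 − β²) = 1/√(1 − 0.9025) = 1/√0.0975 = 1/0.31225 = 3.2026.
Lab-frame lifetime: Δt = γτ = 3.2026 × 2.20 μs = 7.0457 μs.
Distance: d = vΔt = 0.95 × 2.998×10⁸ m/s × 7.0457×10^-6 s = 2010 m = 2.01 km.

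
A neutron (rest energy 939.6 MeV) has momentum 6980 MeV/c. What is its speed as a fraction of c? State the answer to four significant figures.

0.9911c

βγ = pc/(mc²) = 6980/939.6 = 7.4287.
Since γ² = 1 + (βγ)² = 56.1856, γ = √56.1856 = 7.49571, and β = (βγ)/γ = 7.4287/7.49571 = 0.9911.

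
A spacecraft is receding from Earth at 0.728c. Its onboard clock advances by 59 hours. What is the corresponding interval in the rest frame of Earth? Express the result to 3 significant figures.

86.1 hours

β² = 0.529984, so γ = 1/√0.470016 = 1.4586.
Time dilation: Δt = γ·Δτ = 1.4586 × 59 = 86.1 hours.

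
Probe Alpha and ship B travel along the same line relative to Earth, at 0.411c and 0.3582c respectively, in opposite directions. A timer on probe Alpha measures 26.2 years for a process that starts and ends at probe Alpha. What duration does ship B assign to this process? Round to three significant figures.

Transform probe Alpha's velocity into ship B's frame: (0.411 + 0.3582)/(1 + 0.411·0.3582) = 0.7692/1.1472202, so the relative speed is 0.67049c.
γ for this relative speed: γ = 1/√(1 − 0.449557) = 1.3479.
Probe Alpha's interval is proper; time dilation gives Δt_B = γΔτ = 1.3479 × 26.2 years = 35.3 years.

35.3 years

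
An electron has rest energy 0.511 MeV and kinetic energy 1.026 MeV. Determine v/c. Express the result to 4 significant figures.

γ = 1 + K/(mc²) = 1 + 1.026/0.511 = 3.0078.
β = √(1 − 1/γ²) = √(1 − 0.110536) = √0.889464 = 0.9431.

0.9431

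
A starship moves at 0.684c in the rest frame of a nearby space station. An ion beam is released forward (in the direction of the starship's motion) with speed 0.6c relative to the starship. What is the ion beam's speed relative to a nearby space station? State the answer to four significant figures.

In units of c, u = (u' + v)/(1 + u'v) with u' = 0.6 and v = 0.684.
Numerator: 0.6 + 0.684 = 1.284. Denominator: 1 + (0.6)(0.684) = 1.4104.
u = 1.284/1.4104 = 0.91038, so the speed is 0.9104c.

0.9104c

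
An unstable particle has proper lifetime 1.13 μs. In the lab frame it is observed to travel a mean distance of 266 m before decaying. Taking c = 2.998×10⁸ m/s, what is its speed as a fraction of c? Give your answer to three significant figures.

Let x = d/(cτ) = 266.0 m / (2.998×10⁸ m/s × 1.130×10^-6 s) = 0.78518. Since d = βγcτ, x = βγ = β/√(1−β²).
Solving: β² = x²/(1+x²) = 0.616508/1.616508 = 0.381383, so β = 0.618.

0.618c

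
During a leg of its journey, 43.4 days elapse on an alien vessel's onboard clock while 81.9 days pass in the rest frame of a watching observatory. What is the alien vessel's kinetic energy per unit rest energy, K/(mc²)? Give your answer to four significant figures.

0.8871

From Δt = γΔτ: γ = 81.9/43.4 = 1.8871.
K/(mc²) = γ − 1 = 1.8871 − 1 = 0.8871.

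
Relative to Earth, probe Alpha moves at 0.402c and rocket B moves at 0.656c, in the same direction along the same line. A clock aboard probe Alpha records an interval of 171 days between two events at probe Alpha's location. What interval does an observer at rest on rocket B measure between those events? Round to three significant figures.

182 days

Speed of probe Alpha in rocket B's frame: u = (v_A − v_B)/(1 − v_A v_B/c²) = (0.402 − 0.656)/(1 − 0.402×0.656) = −0.254/0.736288 = −0.34497; |u| = 0.34497c.
γ for this relative speed: γ = 1/√(1 − 0.119004) = 1.0654.
Probe Alpha's interval is proper; time dilation gives Δt_B = γΔτ = 1.0654 × 171 days = 182 days.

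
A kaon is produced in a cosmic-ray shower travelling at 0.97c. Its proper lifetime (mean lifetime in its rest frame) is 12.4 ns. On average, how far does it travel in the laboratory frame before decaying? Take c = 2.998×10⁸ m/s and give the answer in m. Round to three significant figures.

With β = 0.97, γ = 1/√(1 − 0.97²) = 1/√0.0591 = 4.1135.
Lab-frame lifetime: Δt = γτ = 4.1135 × 12.4 ns = 51.007 ns.
Distance: d = vΔt = 0.97 × 2.998×10⁸ m/s × 5.1007×10^-8 s = 14.8 m.

14.8 m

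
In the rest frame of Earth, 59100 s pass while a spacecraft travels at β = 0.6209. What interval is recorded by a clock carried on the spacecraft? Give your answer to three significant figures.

46300 s

γ = 1/√(1 − β²) = 1/√(1 − 0.38551681) = 1/√0.61448319 = 1/0.78389 = 1.2757.
The spacecraft's clock runs slow as seen from Earth, so Δτ = Δt/γ = 59100/1.2757 = 46300 s.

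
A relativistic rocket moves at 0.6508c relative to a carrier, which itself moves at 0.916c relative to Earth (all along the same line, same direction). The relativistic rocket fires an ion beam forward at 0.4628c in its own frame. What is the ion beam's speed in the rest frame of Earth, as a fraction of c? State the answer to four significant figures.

0.9932c

Apply u = (u'+v)/(1+u'v) twice. Ion beam in the carrier frame: (0.4628+0.6508)/(1+0.4628·0.6508) = 1.1136/1.30119024 = 0.85583c.
That velocity, transformed to the rest frame of Earth: (0.85583+0.916)/(1+0.85583·0.916) = 1.77183/1.78394028 = 0.99321c.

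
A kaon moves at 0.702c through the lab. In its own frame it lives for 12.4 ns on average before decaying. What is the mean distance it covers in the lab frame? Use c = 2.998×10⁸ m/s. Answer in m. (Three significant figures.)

Lorentz factor: γ = (1 − 0.492804)^(−1/2) = 1.4041.
Lab-frame lifetime: Δt = γτ = 1.4041 × 12.4 ns = 17.411 ns.
Distance: d = vΔt = 0.702 × 2.998×10⁸ m/s × 1.7411×10^-8 s = 3.66 m.

3.66 m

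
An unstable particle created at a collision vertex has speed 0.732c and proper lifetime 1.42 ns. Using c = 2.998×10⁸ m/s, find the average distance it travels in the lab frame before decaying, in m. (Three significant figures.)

γ = 1/√(1 − β²) = 1/√(1 − 0.535824) = 1/√0.464176 = 1/0.681305 = 1.4678.
Lab-frame lifetime: Δt = γτ = 1.4678 × 1.42 ns = 2.0843 ns.
Distance: d = vΔt = 0.732 × 2.998×10⁸ m/s × 2.0843×10^-9 s = 0.457 m.

0.457 m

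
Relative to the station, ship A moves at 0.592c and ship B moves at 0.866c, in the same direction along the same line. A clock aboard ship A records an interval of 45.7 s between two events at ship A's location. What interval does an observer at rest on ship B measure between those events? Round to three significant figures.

Transform ship A's velocity into ship B's frame: (0.592 − 0.866)/(1 − 0.592·0.866) = −0.274/0.487328, so the relative speed is 0.56225c.
γ for this relative speed: γ = 1/√(1 − 0.316125) = 1.2092.
Ship A's interval is proper; time dilation gives Δt_B = γΔτ = 1.2092 × 45.7 s = 55.3 s.

55.3 s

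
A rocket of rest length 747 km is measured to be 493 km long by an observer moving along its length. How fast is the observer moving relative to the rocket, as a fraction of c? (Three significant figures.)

0.751c

Length contraction gives γ = L₀/L = 747/493 = 1.5152.
β = √(1 − 1/γ²) = √0.564428 = 0.751.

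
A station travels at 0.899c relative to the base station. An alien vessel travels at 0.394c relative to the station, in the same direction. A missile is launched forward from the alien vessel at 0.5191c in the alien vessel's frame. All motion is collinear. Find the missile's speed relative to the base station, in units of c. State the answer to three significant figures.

Compose velocities in two stages. Stage 1 (into S'): u₁ = (0.5191+0.394)/(1+0.5191×0.394) = 0.75806.
Stage 2 (into S): u = (0.75806+0.899)/(1+0.75806×0.899) = 0.98547, so the speed is 0.985c.

0.985c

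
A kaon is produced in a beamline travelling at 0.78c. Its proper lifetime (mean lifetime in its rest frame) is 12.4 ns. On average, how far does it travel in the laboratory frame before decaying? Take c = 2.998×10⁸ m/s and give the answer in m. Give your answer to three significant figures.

4.63 m

β² = 0.6084, so γ = 1/√0.3916 = 1.598.
Lab-frame lifetime: Δt = γτ = 1.598 × 12.4 ns = 19.815 ns.
Distance: d = vΔt = 0.78 × 2.998×10⁸ m/s × 1.9815×10^-8 s = 4.63 m.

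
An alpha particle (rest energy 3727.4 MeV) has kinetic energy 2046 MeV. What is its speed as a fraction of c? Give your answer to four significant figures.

0.7637c

γ = 1 + K/(mc²) = 1 + 2046/3727.4 = 1.5489.
β = √(1 − 1/γ²) = √(1 − 0.416825) = √0.583175 = 0.7637.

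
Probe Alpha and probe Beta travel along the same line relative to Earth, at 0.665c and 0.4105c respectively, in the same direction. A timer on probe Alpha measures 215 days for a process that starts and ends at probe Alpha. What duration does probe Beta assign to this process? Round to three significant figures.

Transform probe Alpha's velocity into probe Beta's frame: (0.665 − 0.4105)/(1 − 0.665·0.4105) = 0.2545/0.7270175, so the relative speed is 0.35006c.
At |u| = 0.35006c, γ = (1 − 0.122542)^(−1/2) = 1.0675.
The clock on probe Alpha records proper time, so probe Beta measures Δt = γΔτ = 1.0675 × 215 = 230 days.

230 days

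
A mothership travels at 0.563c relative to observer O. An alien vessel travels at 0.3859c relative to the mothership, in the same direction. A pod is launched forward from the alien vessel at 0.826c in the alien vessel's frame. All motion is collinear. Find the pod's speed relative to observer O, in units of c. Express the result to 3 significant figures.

0.977c

Apply u = (u'+v)/(1+u'v) twice. Pod in the mothership frame: (0.826+0.3859)/(1+0.826·0.3859) = 1.2119/1.3187534 = 0.91897c.
That velocity, transformed to the rest frame of observer O: (0.91897+0.563)/(1+0.91897·0.563) = 1.48197/1.51738011 = 0.97666c.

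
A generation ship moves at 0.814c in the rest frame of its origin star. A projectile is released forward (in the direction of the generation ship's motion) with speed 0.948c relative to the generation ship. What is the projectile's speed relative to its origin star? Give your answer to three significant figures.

0.995c

In units of c, u = (u' + v)/(1 + u'v) with u' = 0.948 and v = 0.814.
Numerator: 0.948 + 0.814 = 1.762. Denominator: 1 + (0.948)(0.814) = 1.771672.
u = 1.762/1.771672 = 0.99454, so the speed is 0.995c.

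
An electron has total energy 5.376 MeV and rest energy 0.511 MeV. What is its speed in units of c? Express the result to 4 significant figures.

0.9955c

Total energy E = γmc² gives γ = 5.376/0.511 = 10.521.
Hence β = √(1 − 1/γ²) = √(1 − 0.00903412) = √0.99096588 = 0.9955.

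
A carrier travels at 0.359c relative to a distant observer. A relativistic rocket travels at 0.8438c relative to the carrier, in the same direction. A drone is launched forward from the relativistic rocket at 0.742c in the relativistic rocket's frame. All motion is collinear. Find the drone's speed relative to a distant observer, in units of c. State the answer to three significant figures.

0.988c

First combine the drone and relativistic rocket (S''→S'): u₁ = (0.742 + 0.8438)/(1 + 0.742×0.8438) = 1.5858/1.6260996 = 0.97522.
Then combine with the carrier (S'→S): u = (0.97522 + 0.359)/(1 + 0.97522×0.359) = 1.33422/1.35010398 = 0.98823.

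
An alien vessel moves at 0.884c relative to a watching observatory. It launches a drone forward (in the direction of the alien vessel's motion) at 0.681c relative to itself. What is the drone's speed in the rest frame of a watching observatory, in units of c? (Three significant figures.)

0.977c

In units of c, u = (u' + v)/(1 + u'v) with u' = 0.681 and v = 0.884.
Numerator: 0.681 + 0.884 = 1.565. Denominator: 1 + (0.681)(0.884) = 1.602004.
u = 1.565/1.602004 = 0.9769, so the speed is 0.977c.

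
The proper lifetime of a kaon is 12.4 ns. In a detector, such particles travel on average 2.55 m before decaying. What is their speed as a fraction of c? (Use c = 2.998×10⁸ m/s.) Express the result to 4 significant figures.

Let x = d/(cτ) = 2.550 m / (2.998×10⁸ m/s × 1.240×10^-8 s) = 0.68594. Since d = βγcτ, x = βγ = β/√(1−β²).
Solving: β² = x²/(1+x²) = 0.470514/1.470514 = 0.319966, so β = 0.5657.

0.5657c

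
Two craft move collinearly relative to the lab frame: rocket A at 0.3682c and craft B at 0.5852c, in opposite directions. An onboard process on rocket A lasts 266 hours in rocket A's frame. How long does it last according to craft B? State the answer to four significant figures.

428.8 hours

Speed of rocket A in craft B's frame: u = (v_A + v_B)/(1 + v_A v_B/c²) = (0.3682 + 0.5852)/(1 + 0.3682×0.5852) = 0.9534/1.21547064 = 0.78439; |u| = 0.78439c.
γ for this relative speed: γ = 1/√(1 − 0.615268) = 1.6122.
Rocket A's interval is proper; time dilation gives Δt_B = γΔτ = 1.6122 × 266 hours = 428.8 hours.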